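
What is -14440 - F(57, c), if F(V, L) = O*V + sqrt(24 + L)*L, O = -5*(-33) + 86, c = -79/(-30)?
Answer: -28747 - 79*sqrt(23970)/900 ≈ -28761.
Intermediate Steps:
c = 79/30 (c = -79*(-1/30) = 79/30 ≈ 2.6333)
O = 251 (O = 165 + 86 = 251)
F(V, L) = 251*V + L*sqrt(24 + L) (F(V, L) = 251*V + sqrt(24 + L)*L = 251*V + L*sqrt(24 + L))
-14440 - F(57, c) = -14440 - (251*57 + 79*sqrt(24 + 79/30)/30) = -14440 - (14307 + 79*sqrt(799/30)/30) = -14440 - (14307 + 79*(sqrt(23970)/30)/30) = -14440 - (14307 + 79*sqrt(23970)/900) = -14440 + (-14307 - 79*sqrt(23970)/900) = -28747 - 79*sqrt(23970)/900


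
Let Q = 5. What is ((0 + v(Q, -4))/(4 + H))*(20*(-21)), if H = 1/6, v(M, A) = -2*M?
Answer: 1008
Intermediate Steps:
H = 1/6 ≈ 0.16667
((0 + v(Q, -4))/(4 + H))*(20*(-21)) = ((0 - 2*5)/(4 + 1/6))*(20*(-21)) = ((0 - 10)/(25/6))*(-420) = -10*6/25*(-420) = -12/5*(-420) = 1008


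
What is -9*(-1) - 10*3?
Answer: -21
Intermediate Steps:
-9*(-1) - 10*3 = 9 - 30 = -21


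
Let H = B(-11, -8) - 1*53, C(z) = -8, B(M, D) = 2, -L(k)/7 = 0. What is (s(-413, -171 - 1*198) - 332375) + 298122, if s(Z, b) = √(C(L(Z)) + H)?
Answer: -34253 + I*√59 ≈ -34253.0 + 7.6811*I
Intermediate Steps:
L(k) = 0 (L(k) = -7*0 = 0)
H = -51 (H = 2 - 1*53 = 2 - 53 = -51)
s(Z, b) = I*√59 (s(Z, b) = √(-8 - 51) = √(-59) = I*√59)
(s(-413, -171 - 1*198) - 332375) + 298122 = (I*√59 - 332375) + 298122 = (-332375 + I*√59) + 298122 = -34253 + I*√59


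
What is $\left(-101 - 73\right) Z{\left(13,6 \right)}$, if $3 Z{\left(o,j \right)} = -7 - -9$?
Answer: $-116$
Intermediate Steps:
$Z{\left(o,j \right)} = \frac{2}{3}$ ($Z{\left(o,j \right)} = \frac{-7 - -9}{3} = \frac{-7 + 9}{3} = \frac{1}{3} \cdot 2 = \frac{2}{3}$)
$\left(-101 - 73\right) Z{\left(13,6 \right)} = \left(-101 - 73\right) \frac{2}{3} = \left(-174\right) \frac{2}{3} = -116$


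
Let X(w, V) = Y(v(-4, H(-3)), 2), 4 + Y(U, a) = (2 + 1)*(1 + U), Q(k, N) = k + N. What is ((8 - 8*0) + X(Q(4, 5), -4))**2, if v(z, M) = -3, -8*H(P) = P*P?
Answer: 4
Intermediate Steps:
H(P) = -P**2/8 (H(P) = -P*P/8 = -P**2/8)
Q(k, N) = N + k
Y(U, a) = -1 + 3*U (Y(U, a) = -4 + (2 + 1)*(1 + U) = -4 + 3*(1 + U) = -4 + (3 + 3*U) = -1 + 3*U)
X(w, V) = -10 (X(w, V) = -1 + 3*(-3) = -1 - 9 = -10)
((8 - 8*0) + X(Q(4, 5), -4))**2 = ((8 - 8*0) - 10)**2 = ((8 + 0) - 10)**2 = (8 - 10)**2 = (-2)**2 = 4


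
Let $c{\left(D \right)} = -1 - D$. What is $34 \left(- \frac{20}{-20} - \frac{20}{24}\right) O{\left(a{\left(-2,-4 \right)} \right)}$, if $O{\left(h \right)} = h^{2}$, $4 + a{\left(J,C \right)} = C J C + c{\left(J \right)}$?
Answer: $\frac{20825}{3} \approx 6941.7$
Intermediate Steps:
$a{\left(J,C \right)} = -5 - J + J C^{2}$ ($a{\left(J,C \right)} = -4 - \left(1 + J - C J C\right) = -4 - \left(1 + J - J C^{2}\right) = -5 - J + J C^{2}$)
$34 \left(- \frac{20}{-20} - \frac{20}{24}\right) O{\left(a{\left(-2,-4 \right)} \right)} = 34 \left(- \frac{20}{-20} - \frac{20}{24}\right) \left(-5 - -2 - 2 \left(-4\right)^{2}\right)^{2} = 34 \left(\left(-20\right) \left(- \frac{1}{20}\right) - \frac{5}{6}\right) \left(-5 + 2 - 32\right)^{2} = 34 \left(1 - \frac{5}{6}\right) \left(-5 + 2 - 32\right)^{2} = 34 \cdot \frac{1}{6} \left(-35\right)^{2} = \frac{17}{3} \cdot 1225 = \frac{20825}{3}$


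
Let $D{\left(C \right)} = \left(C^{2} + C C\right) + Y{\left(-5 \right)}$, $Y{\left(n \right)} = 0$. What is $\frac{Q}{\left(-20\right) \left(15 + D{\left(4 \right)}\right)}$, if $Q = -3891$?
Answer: $\frac{3891}{940} \approx 4.1394$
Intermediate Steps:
$D{\left(C \right)} = 2 C^{2}$ ($D{\left(C \right)} = \left(C^{2} + C C\right) + 0 = \left(C^{2} + C^{2}\right) + 0 = 2 C^{2} + 0 = 2 C^{2}$)
$\frac{Q}{\left(-20\right) \left(15 + D{\left(4 \right)}\right)} = - \frac{3891}{\left(-20\right) \left(15 + 2 \cdot 4^{2}\right)} = - \frac{3891}{\left(-20\right) \left(15 + 2 \cdot 16\right)} = - \frac{3891}{\left(-20\right) \left(15 + 32\right)} = - \frac{3891}{\left(-20\right) 47} = - \frac{3891}{-940} = \left(-3891\right) \left(- \frac{1}{940}\right) = \frac{3891}{940}$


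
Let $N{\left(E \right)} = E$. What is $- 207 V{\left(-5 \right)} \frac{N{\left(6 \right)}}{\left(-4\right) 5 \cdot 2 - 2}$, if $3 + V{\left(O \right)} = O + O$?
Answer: $- \frac{2691}{7} \approx -384.43$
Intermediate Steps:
$V{\left(O \right)} = -3 + 2 O$ ($V{\left(O \right)} = -3 + \left(O + O\right) = -3 + 2 O$)
$- 207 V{\left(-5 \right)} \frac{N{\left(6 \right)}}{\left(-4\right) 5 \cdot 2 - 2} = - 207 \left(-3 + 2 \left(-5\right)\right) \frac{6}{\left(-4\right) 5 \cdot 2 - 2} = - 207 \left(-3 - 10\right) \frac{6}{\left(-20\right) 2 - 2} = - 207 \left(- 13 \frac{6}{-40 - 2}\right) = - 207 \left(- 13 \frac{6}{-42}\right) = - 207 \left(- 13 \cdot 6 \left(- \frac{1}{42}\right)\right) = - 207 \left(\left(-13\right) \left(- \frac{1}{7}\right)\right) = \left(-207\right) \frac{13}{7} = - \frac{2691}{7}$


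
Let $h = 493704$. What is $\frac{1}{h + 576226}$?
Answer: $\frac{1}{1069930} \approx 9.3464 \cdot 10^{-7}$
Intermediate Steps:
$\frac{1}{h + 576226} = \frac{1}{493704 + 576226} = \frac{1}{1069930}$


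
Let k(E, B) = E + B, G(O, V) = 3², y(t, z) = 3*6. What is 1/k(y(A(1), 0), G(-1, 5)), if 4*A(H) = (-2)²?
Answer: 1/27 ≈ 0.037037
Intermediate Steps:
A(H) = 1 (A(H) = (¼)*(-2)² = (¼)*4 = 1)
y(t, z) = 18
G(O, V) = 9
k(E, B) = B + E
1/k(y(A(1), 0), G(-1, 5)) = 1/(9 + 18) = 1/27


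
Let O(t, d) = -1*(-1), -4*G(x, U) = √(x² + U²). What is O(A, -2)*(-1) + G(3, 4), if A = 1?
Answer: -9/4 ≈ -2.2500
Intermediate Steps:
G(x, U) = -√(U² + x²)/4 (G(x, U) = -√(x² + U²)/4 = -√(U² + x²)/4)
O(t, d) = 1
O(A, -2)*(-1) + G(3, 4) = 1*(-1) - √(4² + 3²)/4 = -1 - √(16 + 9)/4 = -1 - √25/4 = -1 - ¼*5 = -1 - 5/4 = -9/4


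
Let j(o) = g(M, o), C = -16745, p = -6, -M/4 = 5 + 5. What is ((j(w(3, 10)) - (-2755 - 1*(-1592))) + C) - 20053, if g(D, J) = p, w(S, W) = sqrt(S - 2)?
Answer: -35641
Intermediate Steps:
M = -40 (M = -4*(5 + 5) = -4*10 = -40)
w(S, W) = sqrt(-2 + S)
g(D, J) = -6
j(o) = -6
((j(w(3, 10)) - (-2755 - 1*(-1592))) + C) - 20053 = ((-6 - (-2755 - 1*(-1592))) - 16745) - 20053 = ((-6 - (-2755 + 1592)) - 16745) - 20053 = ((-6 - 1*(-1163)) - 16745) - 20053 = ((-6 + 1163) - 16745) - 20053 = (1157 - 16745) - 20053 = -15588 - 20053 = -35641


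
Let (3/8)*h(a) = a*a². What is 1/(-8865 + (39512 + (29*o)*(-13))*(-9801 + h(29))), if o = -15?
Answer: 3/7484551808 ≈ 4.0083e-10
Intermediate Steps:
h(a) = 8*a³/3 (h(a) = 8*(a*a²)/3 = 8*a³/3)
1/(-8865 + (39512 + (29*o)*(-13))*(-9801 + h(29))) = 1/(-8865 + (39512 + (29*(-15))*(-13))*(-9801 + (8/3)*29³)) = 1/(-8865 + (39512 - 435*(-13))*(-9801 + (8/3)*24389)) = 1/(-8865 + (39512 + 5655)*(-9801 + 195112/3)) = 1/(-8865 + 45167*(165709/3)) = 1/(-8865 + 7484578403/3) = 1/(7484551808/3) = 3/7484551808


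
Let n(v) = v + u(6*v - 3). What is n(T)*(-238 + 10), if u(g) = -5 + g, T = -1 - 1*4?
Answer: 9804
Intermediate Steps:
T = -5 (T = -1 - 4 = -5)
n(v) = -8 + 7*v (n(v) = v + (-5 + (6*v - 3)) = v + (-5 + (-3 + 6*v)) = v + (-8 + 6*v) = -8 + 7*v)
n(T)*(-238 + 10) = (-8 + 7*(-5))*(-238 + 10) = (-8 - 35)*(-228) = -43*(-228) = 9804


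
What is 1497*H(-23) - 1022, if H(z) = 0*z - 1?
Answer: -2519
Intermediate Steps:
H(z) = -1 (H(z) = 0 - 1 = -1)
1497*H(-23) - 1022 = 1497*(-1) - 1022 = -1497 - 1022 = -2519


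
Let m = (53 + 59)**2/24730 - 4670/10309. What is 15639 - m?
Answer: 1993508693117/127470785 ≈ 15639.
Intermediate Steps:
m = 6913498/127470785 (m = 112**2*(1/24730) - 4670*1/10309 = 12544*(1/24730) - 4670/10309 = 6272/12365 - 4670/10309 = 6913498/127470785 ≈ 0.054236)
15639 - m = 15639 - 1*6913498/127470785 = 15639 - 6913498/127470785 = 1993508693117/127470785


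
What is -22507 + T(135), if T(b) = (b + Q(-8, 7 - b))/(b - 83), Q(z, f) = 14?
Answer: -1170215/52 ≈ -22504.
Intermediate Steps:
T(b) = (14 + b)/(-83 + b) (T(b) = (b + 14)/(b - 83) = (14 + b)/(-83 + b))
-22507 + T(135) = -22507 + (14 + 135)/(-83 + 135) = -22507 + 149/52 = -1170215/52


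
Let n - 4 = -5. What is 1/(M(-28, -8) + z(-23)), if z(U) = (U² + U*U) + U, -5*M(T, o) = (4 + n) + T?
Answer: 1/1040 ≈ 0.00096154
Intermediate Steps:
n = -1 (n = 4 - 5 = -1)
M(T, o) = -⅗ - T/5 (M(T, o) = -((4 - 1) + T)/5 = -(3 + T)/5 = -⅗ - T/5)
z(U) = U + 2*U² (z(U) = (U² + U²) + U = 2*U² + U = U + 2*U²)
1/(M(-28, -8) + z(-23)) = 1/((-⅗ - ⅕*(-28)) - 23*(1 + 2*(-23))) = 1/((-⅗ + 28/5) - 23*(1 - 46)) = 1/(5 - 23*(-45)) = 1/(5 + 1035) = 1/1040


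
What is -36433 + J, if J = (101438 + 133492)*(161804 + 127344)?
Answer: 67929503207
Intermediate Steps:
J = 67929539640 (J = 234930*289148 = 67929539640)
-36433 + J = -36433 + 67929539640 = 67929503207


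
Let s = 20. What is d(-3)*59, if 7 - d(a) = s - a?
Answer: -944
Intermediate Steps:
d(a) = -13 + a (d(a) = 7 - (20 - a) = 7 + (-20 + a) = -13 + a)
d(-3)*59 = (-13 - 3)*59 = -16*59 = -944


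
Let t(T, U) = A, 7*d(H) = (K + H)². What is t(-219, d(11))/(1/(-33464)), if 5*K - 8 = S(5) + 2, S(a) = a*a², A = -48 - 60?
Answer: 3614112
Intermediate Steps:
A = -108
S(a) = a³
K = 27 (K = 8/5 + (5³ + 2)/5 = 8/5 + (125 + 2)/5 = 8/5 + (⅕)*127 = 8/5 + 127/5 = 27)
d(H) = (27 + H)²/7
t(T, U) = -108
t(-219, d(11))/(1/(-33464)) = -108/(1/(-33464)) = -108/(-1/33464) = -108*(-33464) = 3614112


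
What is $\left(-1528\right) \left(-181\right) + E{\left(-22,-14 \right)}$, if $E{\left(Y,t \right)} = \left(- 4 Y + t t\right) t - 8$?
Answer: $272584$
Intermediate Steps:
$E{\left(Y,t \right)} = -8 + t \left(t^{2} - 4 Y\right)$ ($E{\left(Y,t \right)} = \left(- 4 Y + t^{2}\right) t - 8 = \left(t^{2} - 4 Y\right) t - 8 = t \left(t^{2} - 4 Y\right) - 8 = -8 + t \left(t^{2} - 4 Y\right)$)
$\left(-1528\right) \left(-181\right) + E{\left(-22,-14 \right)} = \left(-1528\right) \left(-181\right) - \left(8 + 1232 + 2744\right) = 276568 - 3984 = 272584$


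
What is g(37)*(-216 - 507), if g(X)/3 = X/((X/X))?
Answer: -80253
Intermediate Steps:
g(X) = 3*X (g(X) = 3*(X/((X/X))) = 3*(X/1) = 3*(X*1) = 3*X)
g(37)*(-216 - 507) = (3*37)*(-216 - 507) = 111*(-723) = -80253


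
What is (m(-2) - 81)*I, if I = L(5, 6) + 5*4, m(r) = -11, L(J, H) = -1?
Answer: -1748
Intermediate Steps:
I = 19 (I = -1 + 5*4 = -1 + 20 = 19)
(m(-2) - 81)*I = (-11 - 81)*19 = -92*19 = -1748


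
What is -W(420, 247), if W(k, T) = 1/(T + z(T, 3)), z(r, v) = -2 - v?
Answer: -1/242 ≈ -0.0041322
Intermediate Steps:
W(k, T) = 1/(-5 + T) (W(k, T) = 1/(T + (-2 - 1*3)) = 1/(T + (-2 - 3)) = 1/(T - 5) = 1/(-5 + T))
-W(420, 247) = -1/(-5 + 247) = -1/242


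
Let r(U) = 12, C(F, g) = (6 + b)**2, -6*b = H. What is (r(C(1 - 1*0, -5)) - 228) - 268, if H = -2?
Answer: -484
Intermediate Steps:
b = 1/3 (b = -1/6*(-2) = 1/3 ≈ 0.33333)
C(F, g) = 361/9 (C(F, g) = (6 + 1/3)**2 = (19/3)**2 = 361/9)
(r(C(1 - 1*0, -5)) - 228) - 268 = (12 - 228) - 268 = -216 - 268 = -484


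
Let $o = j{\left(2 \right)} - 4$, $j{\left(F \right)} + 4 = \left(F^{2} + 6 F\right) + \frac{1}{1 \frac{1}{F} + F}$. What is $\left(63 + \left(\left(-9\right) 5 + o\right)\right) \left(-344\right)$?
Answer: $- \frac{45408}{5} \approx -9081.6$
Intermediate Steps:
$j{\left(F \right)} = -4 + F^{2} + \frac{1}{F + \frac{1}{F}} + 6 F$ ($j{\left(F \right)} = -4 + \left(\left(F^{2} + 6 F\right) + \frac{1}{1 \frac{1}{F} + F}\right) = -4 + \left(\left(F^{2} + 6 F\right) + \frac{1}{\frac{1}{F} + F}\right) = -4 + \left(\left(F^{2} + 6 F\right) + \frac{1}{F + \frac{1}{F}}\right) = -4 + \left(F^{2} + \frac{1}{F + \frac{1}{F}} + 6 F\right) = -4 + F^{2} + \frac{1}{F + \frac{1}{F}} + 6 F$)
$o = \frac{42}{5}$ ($o = \frac{-4 + 2^{4} - 3 \cdot 2^{2} + 6 \cdot 2^{3} + 7 \cdot 2}{1 + 2^{2}} - 4 = \frac{-4 + 16 - 12 + 6 \cdot 8 + 14}{1 + 4} - 4 = \frac{-4 + 16 - 12 + 48 + 14}{5} - 4 = \frac{1}{5} \cdot 62 - 4 = \frac{62}{5} - 4 = \frac{42}{5} \approx 8.4$)
$\left(63 + \left(\left(-9\right) 5 + o\right)\right) \left(-344\right) = \left(63 + \left(\left(-9\right) 5 + \frac{42}{5}\right)\right) \left(-344\right) = \left(63 + \left(-45 + \frac{42}{5}\right)\right) \left(-344\right) = \left(63 - \frac{183}{5}\right) \left(-344\right) = \frac{132}{5} \left(-344\right) = - \frac{45408}{5}$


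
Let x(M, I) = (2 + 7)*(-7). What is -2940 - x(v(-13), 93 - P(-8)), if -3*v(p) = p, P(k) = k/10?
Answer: -2877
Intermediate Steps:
P(k) = k/10 (P(k) = k*(1/10) = k/10)
v(p) = -p/3
x(M, I) = -63 (x(M, I) = 9*(-7) = -63)
-2940 - x(v(-13), 93 - P(-8)) = -2940 - 1*(-63) = -2940 + 63 = -2877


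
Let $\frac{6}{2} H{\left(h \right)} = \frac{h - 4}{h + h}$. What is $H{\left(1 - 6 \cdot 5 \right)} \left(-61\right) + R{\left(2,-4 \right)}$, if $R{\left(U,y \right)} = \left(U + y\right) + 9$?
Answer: $- \frac{265}{58} \approx -4.569$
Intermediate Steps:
$R{\left(U,y \right)} = 9 + U + y$
$H{\left(h \right)} = \frac{-4 + h}{6 h}$ ($H{\left(h \right)} = \frac{\left(h - 4\right) \frac{1}{h + h}}{3} = \frac{\left(-4 + h\right) \frac{1}{2 h}}{3} = \frac{\frac{1}{2} \frac{1}{h} \left(-4 + h\right)}{3} = \frac{-4 + h}{6 h}$)
$H{\left(1 - 6 \cdot 5 \right)} \left(-61\right) + R{\left(2,-4 \right)} = \frac{-4 + \left(1 - 6 \cdot 5\right)}{6 \left(1 - 6 \cdot 5\right)} \left(-61\right) + \left(9 + 2 - 4\right) = \frac{-4 + \left(1 - 30\right)}{6 \left(1 - 30\right)} \left(-61\right) + 7 = \frac{-4 - 29}{6 \left(-29\right)} \left(-61\right) + 7 = \frac{1}{6} \left(- \frac{1}{29}\right) \left(-33\right) \left(-61\right) + 7 = \frac{11}{58} \left(-61\right) + 7 = - \frac{671}{58} + 7 = - \frac{265}{58}$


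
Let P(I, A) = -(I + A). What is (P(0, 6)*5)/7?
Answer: -30/7 ≈ -4.2857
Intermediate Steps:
P(I, A) = -A - I (P(I, A) = -(A + I) = -A - I)
(P(0, 6)*5)/7 = ((-1*6 - 1*0)*5)/7 = ((-6 + 0)*5)*(⅐) = -6*5*(⅐) = -30*⅐ = -30/7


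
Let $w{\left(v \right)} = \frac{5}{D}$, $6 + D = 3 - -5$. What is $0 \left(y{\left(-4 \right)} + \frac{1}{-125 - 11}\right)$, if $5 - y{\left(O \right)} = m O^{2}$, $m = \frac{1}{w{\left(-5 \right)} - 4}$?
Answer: $0$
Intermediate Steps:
$D = 2$ ($D = -6 + \left(3 - -5\right) = -6 + \left(3 + 5\right) = -6 + 8 = 2$)
$w{\left(v \right)} = \frac{5}{2}$
$m = - \frac{2}{3}$ ($m = \frac{1}{\frac{5}{2} - 4} = \frac{1}{- \frac{3}{2}} = - \frac{2}{3} \approx -0.66667$)
$y{\left(O \right)} = 5 + \frac{2 O^{2}}{3}$ ($y{\left(O \right)} = 5 - - \frac{2 O^{2}}{3} = 5 + \frac{2 O^{2}}{3}$)
$0 \left(y{\left(-4 \right)} + \frac{1}{-125 - 11}\right) = 0 \left(\left(5 + \frac{2 \left(-4\right)^{2}}{3}\right) + \frac{1}{-125 - 11}\right) = 0 \left(\left(5 + \frac{2}{3} \cdot 16\right) + \frac{1}{-136}\right) = 0 \left(\left(5 + \frac{32}{3}\right) - \frac{1}{136}\right) = 0 \left(\frac{47}{3} - \frac{1}{136}\right) = 0 \cdot \frac{6389}{408} = 0$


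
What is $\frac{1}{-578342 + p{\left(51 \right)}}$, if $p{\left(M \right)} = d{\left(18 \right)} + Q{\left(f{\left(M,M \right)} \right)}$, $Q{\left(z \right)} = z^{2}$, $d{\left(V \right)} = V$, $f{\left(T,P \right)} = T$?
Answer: $- \frac{1}{575723} \approx -1.7369 \cdot 10^{-6}$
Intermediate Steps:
$p{\left(M \right)} = 18 + M^{2}$
$\frac{1}{-578342 + p{\left(51 \right)}} = \frac{1}{-578342 + \left(18 + 51^{2}\right)} = \frac{1}{-578342 + \left(18 + 2601\right)} = \frac{1}{-578342 + 2619} = \frac{1}{-575723} = - \frac{1}{575723}$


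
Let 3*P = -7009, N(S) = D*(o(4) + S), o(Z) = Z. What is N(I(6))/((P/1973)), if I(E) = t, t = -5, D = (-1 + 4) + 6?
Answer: 53271/7009 ≈ 7.6004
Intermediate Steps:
D = 9 (D = 3 + 6 = 9)
I(E) = -5
N(S) = 36 + 9*S (N(S) = 9*(4 + S) = 36 + 9*S)
P = -7009/3 (P = (⅓)*(-7009) = -7009/3 ≈ -2336.3)
N(I(6))/((P/1973)) = (36 + 9*(-5))/((-7009/3/1973)) = (36 - 45)/((-7009/3*1/1973)) = -9/(-7009/5919) = -9*(-5919/7009) = 53271/7009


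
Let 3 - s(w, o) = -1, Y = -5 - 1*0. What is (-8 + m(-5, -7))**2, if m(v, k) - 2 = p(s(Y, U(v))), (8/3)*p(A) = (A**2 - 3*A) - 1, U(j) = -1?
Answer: 1521/64 ≈ 23.766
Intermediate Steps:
Y = -5 (Y = -5 + 0 = -5)
s(w, o) = 4 (s(w, o) = 3 - 1*(-1) = 3 + 1 = 4)
p(A) = -3/8 - 9*A/8 + 3*A**2/8 (p(A) = 3*((A**2 - 3*A) - 1)/8 = 3*(-1 + A**2 - 3*A)/8 = -3/8 - 9*A/8 + 3*A**2/8)
m(v, k) = 25/8 (m(v, k) = 2 + (-3/8 - 9/8*4 + (3/8)*4**2) = 2 + (-3/8 - 9/2 + (3/8)*16) = 2 + (-3/8 - 9/2 + 6) = 2 + 9/8 = 25/8)
(-8 + m(-5, -7))**2 = (-8 + 25/8)**2 = (-39/8)**2 = 1521/64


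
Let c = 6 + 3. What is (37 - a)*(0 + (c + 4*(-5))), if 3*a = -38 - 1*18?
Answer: -1837/3 ≈ -612.33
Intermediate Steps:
c = 9
a = -56/3 (a = (-38 - 1*18)/3 = (-38 - 18)/3 = (⅓)*(-56) = -56/3 ≈ -18.667)
(37 - a)*(0 + (c + 4*(-5))) = (37 - 1*(-56/3))*(0 + (9 + 4*(-5))) = (37 + 56/3)*(0 + (9 - 20)) = 167*(0 - 11)/3 = (167/3)*(-11) = -1837/3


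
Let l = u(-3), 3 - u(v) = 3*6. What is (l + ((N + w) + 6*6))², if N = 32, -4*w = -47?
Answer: 67081/16 ≈ 4192.6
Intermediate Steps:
u(v) = -15 (u(v) = 3 - 3*6 = 3 - 1*18 = 3 - 18 = -15)
w = 47/4 (w = -¼*(-47) = 47/4 ≈ 11.750)
l = -15
(l + ((N + w) + 6*6))² = (-15 + ((32 + 47/4) + 6*6))² = (-15 + (175/4 + 36))² = (-15 + 319/4)² = (259/4)² = 67081/16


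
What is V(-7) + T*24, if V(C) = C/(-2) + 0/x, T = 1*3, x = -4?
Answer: 151/2 ≈ 75.500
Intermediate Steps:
T = 3
V(C) = -C/2 (V(C) = C/(-2) + 0/(-4) = C*(-½) + 0*(-¼) = -C/2 + 0 = -C/2)
V(-7) + T*24 = -½*(-7) + 3*24 = 7/2 + 72 = 151/2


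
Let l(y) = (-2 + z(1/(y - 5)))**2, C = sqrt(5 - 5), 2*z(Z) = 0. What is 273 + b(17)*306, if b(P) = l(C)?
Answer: 1497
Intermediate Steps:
z(Z) = 0 (z(Z) = (1/2)*0 = 0)
C = 0 (C = sqrt(0) = 0)
l(y) = 4 (l(y) = (-2 + 0)**2 = (-2)**2 = 4)
b(P) = 4
273 + b(17)*306 = 273 + 4*306 = 273 + 1224 = 1497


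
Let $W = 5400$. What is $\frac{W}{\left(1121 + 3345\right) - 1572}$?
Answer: $\frac{2700}{1447} \approx 1.8659$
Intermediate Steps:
$\frac{W}{\left(1121 + 3345\right) - 1572} = \frac{5400}{\left(1121 + 3345\right) - 1572} = \frac{5400}{4466 - 1572} = \frac{5400}{2894} = 5400 \cdot \frac{1}{2894} = \frac{2700}{1447}$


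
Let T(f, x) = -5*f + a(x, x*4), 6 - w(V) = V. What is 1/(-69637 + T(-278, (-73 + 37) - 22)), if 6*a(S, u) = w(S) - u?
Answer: -3/204593 ≈ -1.4663e-5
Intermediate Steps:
w(V) = 6 - V
a(S, u) = 1 - S/6 - u/6 (a(S, u) = ((6 - S) - u)/6 = (6 - S - u)/6 = 1 - S/6 - u/6)
T(f, x) = 1 - 5*f - 5*x/6 (T(f, x) = -5*f + (1 - x/6 - x*4/6) = -5*f + (1 - x/6 - 2*x/3) = -5*f + (1 - 5*x/6) = 1 - 5*f - 5*x/6)
1/(-69637 + T(-278, (-73 + 37) - 22)) = 1/(-69637 + (1 - 5*(-278) - 5*((-73 + 37) - 22)/6)) = 1/(-69637 + (1 + 1390 - 5*(-36 - 22)/6)) = 1/(-69637 + (1 + 1390 - ⅚*(-58))) = 1/(-69637 + (1 + 1390 + 145/3)) = 1/(-69637 + 4318/3) = 1/(-204593/3) = -3/204593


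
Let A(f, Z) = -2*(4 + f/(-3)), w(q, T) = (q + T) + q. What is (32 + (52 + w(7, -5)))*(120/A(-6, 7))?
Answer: -930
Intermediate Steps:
w(q, T) = T + 2*q (w(q, T) = (T + q) + q = T + 2*q)
A(f, Z) = -8 + 2*f/3 (A(f, Z) = -2*(4 + f*(-⅓)) = -2*(4 - f/3) = -8 + 2*f/3)
(32 + (52 + w(7, -5)))*(120/A(-6, 7)) = (32 + (52 + (-5 + 2*7)))*(120/(-8 + (⅔)*(-6))) = (32 + (52 + (-5 + 14)))*(120/(-8 - 4)) = (32 + (52 + 9))*(120/(-12)) = (32 + 61)*(120*(-1/12)) = 93*(-10) = -930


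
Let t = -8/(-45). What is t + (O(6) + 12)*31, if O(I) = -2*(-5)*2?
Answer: 44648/45 ≈ 992.18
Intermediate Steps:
O(I) = 20 (O(I) = 10*2 = 20)
t = 8/45 (t = -8*(-1/45) = 8/45 ≈ 0.17778)
t + (O(6) + 12)*31 = 8/45 + (20 + 12)*31 = 8/45 + 32*31 = 8/45 + 992 = 44648/45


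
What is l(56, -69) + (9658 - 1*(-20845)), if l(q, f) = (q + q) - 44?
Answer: 30571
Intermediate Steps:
l(q, f) = -44 + 2*q (l(q, f) = 2*q - 44 = -44 + 2*q)
l(56, -69) + (9658 - 1*(-20845)) = (-44 + 2*56) + (9658 - 1*(-20845)) = (-44 + 112) + (9658 + 20845) = 68 + 30503 = 30571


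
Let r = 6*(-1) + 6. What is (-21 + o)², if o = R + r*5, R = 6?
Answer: 225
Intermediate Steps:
r = 0 (r = -6 + 6 = 0)
o = 6 (o = 6 + 0*5 = 6 + 0 = 6)
(-21 + o)² = (-21 + 6)² = (-15)² = 225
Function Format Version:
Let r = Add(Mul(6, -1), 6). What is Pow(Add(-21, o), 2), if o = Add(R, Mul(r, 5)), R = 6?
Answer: 225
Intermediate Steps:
r = 0 (r = Add(-6, 6) = 0)
o = 6 (o = Add(6, Mul(0, 5)) = Add(6, 0) = 6)
Pow(Add(-21, o), 2) = Pow(Add(-21, 6), 2) = Pow(-15, 2) = 225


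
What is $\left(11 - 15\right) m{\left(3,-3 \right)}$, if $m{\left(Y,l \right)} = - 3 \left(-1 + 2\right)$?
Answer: $12$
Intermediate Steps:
$m{\left(Y,l \right)} = -3$ ($m{\left(Y,l \right)} = \left(-3\right) 1 = -3$)
$\left(11 - 15\right) m{\left(3,-3 \right)} = \left(11 - 15\right) \left(-3\right) = \left(-4\right) \left(-3\right) = 12$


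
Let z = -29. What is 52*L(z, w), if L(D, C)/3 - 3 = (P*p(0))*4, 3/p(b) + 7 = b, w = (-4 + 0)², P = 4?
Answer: -4212/7 ≈ -601.71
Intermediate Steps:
w = 16 (w = (-4)² = 16)
p(b) = 3/(-7 + b)
L(D, C) = -81/7 (L(D, C) = 9 + 3*((4*(3/(-7 + 0)))*4) = 9 + 3*((4*(3/(-7)))*4) = 9 + 3*((4*(3*(-⅐)))*4) = 9 + 3*((4*(-3/7))*4) = 9 + 3*(-12/7*4) = 9 + 3*(-48/7) = 9 - 144/7 = -81/7)
52*L(z, w) = 52*(-81/7) = -4212/7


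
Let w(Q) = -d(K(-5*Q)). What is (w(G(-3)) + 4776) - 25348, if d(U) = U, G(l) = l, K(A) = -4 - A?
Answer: -20553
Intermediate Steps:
w(Q) = 4 - 5*Q (w(Q) = -(-4 - (-5)*Q) = -(-4 + 5*Q) = 4 - 5*Q)
(w(G(-3)) + 4776) - 25348 = ((4 - 5*(-3)) + 4776) - 25348 = ((4 + 15) + 4776) - 25348 = (19 + 4776) - 25348 = 4795 - 25348 = -20553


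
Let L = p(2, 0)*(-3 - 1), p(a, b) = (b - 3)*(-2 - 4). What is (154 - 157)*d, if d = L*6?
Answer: 1296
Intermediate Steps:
p(a, b) = 18 - 6*b (p(a, b) = (-3 + b)*(-6) = 18 - 6*b)
L = -72 (L = (18 - 6*0)*(-3 - 1) = (18 + 0)*(-4) = 18*(-4) = -72)
d = -432 (d = -72*6 = -432)
(154 - 157)*d = (154 - 157)*(-432) = -3*(-432) = 1296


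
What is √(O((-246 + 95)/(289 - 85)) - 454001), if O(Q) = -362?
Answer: I*√454363 ≈ 674.06*I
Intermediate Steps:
√(O((-246 + 95)/(289 - 85)) - 454001) = √(-362 - 454001) = √(-454363) = I*√454363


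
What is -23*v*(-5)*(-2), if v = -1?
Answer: 230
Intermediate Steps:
-23*v*(-5)*(-2) = -23*(-1*(-5))*(-2) = -115*(-2) = -23*(-10) = 230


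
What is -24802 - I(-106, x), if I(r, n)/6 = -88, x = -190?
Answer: -24274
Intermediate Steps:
I(r, n) = -528 (I(r, n) = 6*(-88) = -528)
-24802 - I(-106, x) = -24802 - 1*(-528) = -24802 + 528 = -24274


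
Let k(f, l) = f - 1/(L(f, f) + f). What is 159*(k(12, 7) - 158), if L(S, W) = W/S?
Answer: -301941/13 ≈ -23226.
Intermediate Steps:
k(f, l) = f - 1/(1 + f) (k(f, l) = f - 1/(f/f + f) = f - 1/(1 + f))
159*(k(12, 7) - 158) = 159*((-1 + 12 + 12**2)/(1 + 12) - 158) = 159*((-1 + 12 + 144)/13 - 158) = 159*((1/13)*155 - 158) = 159*(155/13 - 158) = 159*(-1899/13) = -301941/13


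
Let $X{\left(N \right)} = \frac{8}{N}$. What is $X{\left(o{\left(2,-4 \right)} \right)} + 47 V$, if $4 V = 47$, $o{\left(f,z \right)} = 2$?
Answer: $\frac{2225}{4} \approx 556.25$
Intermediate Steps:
$V = \frac{47}{4}$ ($V = \frac{1}{4} \cdot 47 = \frac{47}{4} \approx 11.75$)
$X{\left(o{\left(2,-4 \right)} \right)} + 47 V = \frac{8}{2} + 47 \cdot \frac{47}{4} = 8 \cdot \frac{1}{2} + \frac{2209}{4} = 4 + \frac{2209}{4} = \frac{2225}{4}$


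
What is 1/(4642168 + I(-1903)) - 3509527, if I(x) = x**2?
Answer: -29001246598078/8263577 ≈ -3.5095e+6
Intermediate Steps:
1/(4642168 + I(-1903)) - 3509527 = 1/(4642168 + (-1903)**2) - 3509527 = 1/(4642168 + 3621409) - 3509527 = 1/8263577 - 3509527 = -29001246598078/8263577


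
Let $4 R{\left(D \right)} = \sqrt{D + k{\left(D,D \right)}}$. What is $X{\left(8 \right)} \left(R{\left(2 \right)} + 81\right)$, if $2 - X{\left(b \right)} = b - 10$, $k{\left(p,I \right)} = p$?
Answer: $326$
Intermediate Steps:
$X{\left(b \right)} = 12 - b$ ($X{\left(b \right)} = 2 - \left(b - 10\right) = 2 - \left(-10 + b\right) = 12 - b$)
$R{\left(D \right)} = \frac{\sqrt{2} \sqrt{D}}{4}$ ($R{\left(D \right)} = \frac{\sqrt{D + D}}{4} = \frac{\sqrt{2 D}}{4} = \frac{\sqrt{2} \sqrt{D}}{4}$)
$X{\left(8 \right)} \left(R{\left(2 \right)} + 81\right) = \left(12 - 8\right) \left(\frac{\sqrt{2} \sqrt{2}}{4} + 81\right) = \left(12 - 8\right) \left(\frac{1}{2} + 81\right) = 4 \cdot \frac{163}{2} = 326$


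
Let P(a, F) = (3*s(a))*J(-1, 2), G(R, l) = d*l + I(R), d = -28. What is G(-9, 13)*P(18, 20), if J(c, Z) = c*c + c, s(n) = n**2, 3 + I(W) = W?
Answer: 0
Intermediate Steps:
I(W) = -3 + W
J(c, Z) = c + c**2 (J(c, Z) = c**2 + c = c + c**2)
G(R, l) = -3 + R - 28*l (G(R, l) = -28*l + (-3 + R) = -3 + R - 28*l)
P(a, F) = 0 (P(a, F) = (3*a**2)*(-(1 - 1)) = (3*a**2)*(-1*0) = (3*a**2)*0 = 0)
G(-9, 13)*P(18, 20) = (-3 - 9 - 28*13)*0 = (-3 - 9 - 364)*0 = -376*0 = 0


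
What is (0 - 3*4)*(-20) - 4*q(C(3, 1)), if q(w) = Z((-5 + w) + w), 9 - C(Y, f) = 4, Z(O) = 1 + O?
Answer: 216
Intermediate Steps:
C(Y, f) = 5 (C(Y, f) = 9 - 1*4 = 9 - 4 = 5)
q(w) = -4 + 2*w (q(w) = 1 + ((-5 + w) + w) = 1 + (-5 + 2*w) = -4 + 2*w)
(0 - 3*4)*(-20) - 4*q(C(3, 1)) = (0 - 3*4)*(-20) - 4*(-4 + 2*5) = (0 - 12)*(-20) - 4*(-4 + 10) = -12*(-20) - 4*6 = 240 - 24 = 216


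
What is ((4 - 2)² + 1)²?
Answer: 25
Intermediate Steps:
((4 - 2)² + 1)² = (2² + 1)² = (4 + 1)² = 5² = 25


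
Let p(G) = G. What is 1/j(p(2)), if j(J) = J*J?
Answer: ¼ ≈ 0.25000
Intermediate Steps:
j(J) = J²
1/j(p(2)) = 1/(2²) = 1/4 = ¼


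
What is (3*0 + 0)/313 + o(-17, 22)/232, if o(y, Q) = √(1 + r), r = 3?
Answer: 1/116 ≈ 0.0086207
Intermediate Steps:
o(y, Q) = 2 (o(y, Q) = √(1 + 3) = √4 = 2)
(3*0 + 0)/313 + o(-17, 22)/232 = (3*0 + 0)/313 + 2/232 = (0 + 0)*(1/313) + 2*(1/232) = 0*(1/313) + 1/116 = 0 + 1/116 = 1/116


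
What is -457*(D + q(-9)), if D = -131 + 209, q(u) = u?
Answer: -31533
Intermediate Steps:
D = 78
-457*(D + q(-9)) = -457*(78 - 9) = -457*69 = -31533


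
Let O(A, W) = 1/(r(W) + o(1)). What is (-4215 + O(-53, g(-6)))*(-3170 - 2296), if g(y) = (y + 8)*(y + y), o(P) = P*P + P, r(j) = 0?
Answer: 23036457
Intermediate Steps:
o(P) = P + P² (o(P) = P² + P = P + P²)
g(y) = 2*y*(8 + y) (g(y) = (8 + y)*(2*y) = 2*y*(8 + y))
O(A, W) = ½ (O(A, W) = 1/(0 + 1*(1 + 1)) = 1/(0 + 1*2) = 1/(0 + 2) = 1/2 = ½)
(-4215 + O(-53, g(-6)))*(-3170 - 2296) = (-4215 + ½)*(-3170 - 2296) = -8429/2*(-5466) = 23036457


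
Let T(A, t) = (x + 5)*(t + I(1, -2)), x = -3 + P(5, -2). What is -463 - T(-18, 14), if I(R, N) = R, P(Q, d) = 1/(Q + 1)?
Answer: -991/2 ≈ -495.50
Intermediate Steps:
P(Q, d) = 1/(1 + Q)
x = -17/6 (x = -3 + 1/(1 + 5) = -3 + 1/6 = -3 + ⅙ = -17/6 ≈ -2.8333)
T(A, t) = 13/6 + 13*t/6 (T(A, t) = (-17/6 + 5)*(t + 1) = 13*(1 + t)/6 = 13/6 + 13*t/6)
-463 - T(-18, 14) = -463 - (13/6 + (13/6)*14) = -463 - (13/6 + 91/3) = -463 - 1*65/2 = -463 - 65/2 = -991/2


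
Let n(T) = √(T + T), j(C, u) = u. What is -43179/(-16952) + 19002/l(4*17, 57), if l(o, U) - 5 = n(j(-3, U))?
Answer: -1606766589/1508728 + 19002*√114/89 ≈ 1214.6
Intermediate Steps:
n(T) = √2*√T (n(T) = √(2*T) = √2*√T)
l(o, U) = 5 + √2*√U
-43179/(-16952) + 19002/l(4*17, 57) = -43179/(-16952) + 19002/(5 + √2*√57) = -43179*(-1/16952) + 19002/(5 + √114) = 43179/16952 + 19002/(5 + √114)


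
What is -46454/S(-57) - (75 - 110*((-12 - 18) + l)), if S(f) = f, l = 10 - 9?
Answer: -139651/57 ≈ -2450.0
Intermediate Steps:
l = 1
-46454/S(-57) - (75 - 110*((-12 - 18) + l)) = -46454/(-57) - (75 - 110*((-12 - 18) + 1)) = -46454*(-1/57) - (75 - 110*(-30 + 1)) = 46454/57 - (75 - 110*(-29)) = 46454/57 - (75 + 3190) = 46454/57 - 1*3265 = 46454/57 - 3265 = -139651/57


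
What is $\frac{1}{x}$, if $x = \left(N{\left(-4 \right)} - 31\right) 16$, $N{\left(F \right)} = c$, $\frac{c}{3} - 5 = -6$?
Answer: $- \frac{1}{544} \approx -0.0018382$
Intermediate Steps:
$c = -3$ ($c = 15 + 3 \left(-6\right) = 15 - 18 = -3$)
$N{\left(F \right)} = -3$
$x = -544$ ($x = \left(-3 - 31\right) 16 = \left(-34\right) 16 = -544$)
$\frac{1}{x} = \frac{1}{-544} = - \frac{1}{544}$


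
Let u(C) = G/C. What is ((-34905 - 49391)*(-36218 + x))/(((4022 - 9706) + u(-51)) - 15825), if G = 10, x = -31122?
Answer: -289501124640/1096969 ≈ -2.6391e+5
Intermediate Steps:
u(C) = 10/C
((-34905 - 49391)*(-36218 + x))/(((4022 - 9706) + u(-51)) - 15825) = ((-34905 - 49391)*(-36218 - 31122))/(((4022 - 9706) + 10/(-51)) - 15825) = (-84296*(-67340))/((-5684 + 10*(-1/51)) - 15825) = 5676492640/((-5684 - 10/51) - 15825) = 5676492640/(-289894/51 - 15825) = 5676492640/(-1096969/51) = 5676492640*(-51/1096969) = -289501124640/1096969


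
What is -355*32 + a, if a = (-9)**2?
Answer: -11279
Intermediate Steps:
a = 81
-355*32 + a = -355*32 + 81 = -11360 + 81 = -11279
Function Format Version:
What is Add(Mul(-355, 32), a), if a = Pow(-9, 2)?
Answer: -11279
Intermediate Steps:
a = 81
Add(Mul(-355, 32), a) = Add(Mul(-355, 32), 81) = Add(-11360, 81) = -11279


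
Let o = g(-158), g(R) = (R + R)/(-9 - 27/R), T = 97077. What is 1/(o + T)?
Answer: 1395/135472343 ≈ 1.0297e-5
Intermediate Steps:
g(R) = 2*R/(-9 - 27/R) (g(R) = (2*R)/(-9 - 27/R) = 2*R/(-9 - 27/R))
o = 49928/1395 (o = -2*(-158)²/(27 + 9*(-158)) = -2*24964/(27 - 1422) = -2*24964/(-1395) = -2*24964*(-1/1395) = 49928/1395 ≈ 35.791)
1/(o + T) = 1/(49928/1395 + 97077) = 1/(135472343/1395) = 1395/135472343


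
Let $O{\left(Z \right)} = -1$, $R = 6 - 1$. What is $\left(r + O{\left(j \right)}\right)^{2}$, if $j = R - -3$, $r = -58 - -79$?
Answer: $400$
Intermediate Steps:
$R = 5$ ($R = 6 - 1 = 5$)
$r = 21$ ($r = -58 + 79 = 21$)
$j = 8$ ($j = 5 - -3 = 5 + 3 = 8$)
$\left(r + O{\left(j \right)}\right)^{2} = \left(21 - 1\right)^{2} = 20^{2} = 400$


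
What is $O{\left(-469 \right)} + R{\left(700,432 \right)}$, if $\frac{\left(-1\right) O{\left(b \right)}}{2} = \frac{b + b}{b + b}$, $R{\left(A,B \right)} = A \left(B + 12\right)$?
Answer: $310798$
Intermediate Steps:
$R{\left(A,B \right)} = A \left(12 + B\right)$
$O{\left(b \right)} = -2$ ($O{\left(b \right)} = - 2 \frac{b + b}{b + b} = - 2 \frac{2 b}{2 b} = - 2 \cdot 2 b \frac{1}{2 b} = \left(-2\right) 1 = -2$)
$O{\left(-469 \right)} + R{\left(700,432 \right)} = -2 + 700 \left(12 + 432\right) = -2 + 700 \cdot 444 = -2 + 310800 = 310798$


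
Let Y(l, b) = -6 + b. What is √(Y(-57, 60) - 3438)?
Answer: 6*I*√94 ≈ 58.172*I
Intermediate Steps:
√(Y(-57, 60) - 3438) = √((-6 + 60) - 3438) = √(54 - 3438) = √(-3384) = 6*I*√94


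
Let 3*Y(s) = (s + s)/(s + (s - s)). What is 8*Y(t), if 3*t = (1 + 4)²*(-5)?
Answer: 16/3 ≈ 5.3333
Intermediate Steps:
t = -125/3 (t = ((1 + 4)²*(-5))/3 = (5²*(-5))/3 = (25*(-5))/3 = (⅓)*(-125) = -125/3 ≈ -41.667)
Y(s) = ⅔ (Y(s) = ((s + s)/(s + (s - s)))/3 = ((2*s)/(s + 0))/3 = ((2*s)/s)/3 = (⅓)*2 = ⅔)
8*Y(t) = 8*(⅔) = 16/3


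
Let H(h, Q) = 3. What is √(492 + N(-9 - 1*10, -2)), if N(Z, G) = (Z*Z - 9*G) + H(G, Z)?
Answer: √874 ≈ 29.563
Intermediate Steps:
N(Z, G) = 3 + Z² - 9*G (N(Z, G) = (Z*Z - 9*G) + 3 = (Z² - 9*G) + 3 = 3 + Z² - 9*G)
√(492 + N(-9 - 1*10, -2)) = √(492 + (3 + (-9 - 1*10)² - 9*(-2))) = √(492 + (3 + (-9 - 10)² + 18)) = √(492 + (3 + (-19)² + 18)) = √(492 + (3 + 361 + 18)) = √(492 + 382) = √874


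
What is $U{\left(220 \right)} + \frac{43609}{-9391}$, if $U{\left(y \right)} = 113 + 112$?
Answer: $\frac{2069366}{9391} \approx 220.36$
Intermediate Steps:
$U{\left(y \right)} = 225$
$U{\left(220 \right)} + \frac{43609}{-9391} = 225 + \frac{43609}{-9391} = 225 + 43609 \left(- \frac{1}{9391}\right) = 225 - \frac{43609}{9391} = \frac{2069366}{9391}$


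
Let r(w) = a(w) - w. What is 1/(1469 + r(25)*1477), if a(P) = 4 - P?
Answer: -1/66473 ≈ -1.5044e-5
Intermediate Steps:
r(w) = 4 - 2*w (r(w) = (4 - w) - w = 4 - 2*w)
1/(1469 + r(25)*1477) = 1/(1469 + (4 - 2*25)*1477) = 1/(1469 + (4 - 50)*1477) = 1/(1469 - 46*1477) = 1/(1469 - 67942) = 1/(-66473) = -1/66473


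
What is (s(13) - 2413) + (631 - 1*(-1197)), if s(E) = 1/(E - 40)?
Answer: -15796/27 ≈ -585.04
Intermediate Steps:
s(E) = 1/(-40 + E)
(s(13) - 2413) + (631 - 1*(-1197)) = (1/(-40 + 13) - 2413) + (631 - 1*(-1197)) = (1/(-27) - 2413) + (631 + 1197) = (-1/27 - 2413) + 1828 = -65152/27 + 1828 = -15796/27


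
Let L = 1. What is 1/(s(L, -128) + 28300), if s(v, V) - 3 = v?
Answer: 1/28304 ≈ 3.5331e-5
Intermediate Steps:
s(v, V) = 3 + v
1/(s(L, -128) + 28300) = 1/((3 + 1) + 28300) = 1/(4 + 28300) = 1/28304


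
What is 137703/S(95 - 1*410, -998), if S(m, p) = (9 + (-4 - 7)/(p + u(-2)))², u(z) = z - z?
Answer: 137152738812/80874049 ≈ 1695.9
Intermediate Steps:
u(z) = 0
S(m, p) = (9 - 11/p)² (S(m, p) = (9 + (-4 - 7)/(p + 0))² = (9 - 11/p)²)
137703/S(95 - 1*410, -998) = 137703/(((-11 + 9*(-998))²/(-998)²)) = 137703/(((-11 - 8982)²/996004)) = 137703/(((1/996004)*(-8993)²)) = 137703/(((1/996004)*80874049)) = 137703/(80874049/996004) = 137703*(996004/80874049) = 137152738812/80874049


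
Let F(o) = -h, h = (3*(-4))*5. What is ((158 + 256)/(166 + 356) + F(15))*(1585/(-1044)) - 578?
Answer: -20293883/30276 ≈ -670.30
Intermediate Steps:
h = -60 (h = -12*5 = -60)
F(o) = 60 (F(o) = -1*(-60) = 60)
((158 + 256)/(166 + 356) + F(15))*(1585/(-1044)) - 578 = ((158 + 256)/(166 + 356) + 60)*(1585/(-1044)) - 578 = (414/522 + 60)*(1585*(-1/1044)) - 578 = (414*(1/522) + 60)*(-1585/1044) - 578 = (23/29 + 60)*(-1585/1044) - 578 = (1763/29)*(-1585/1044) - 578 = -2794355/30276 - 578 = -20293883/30276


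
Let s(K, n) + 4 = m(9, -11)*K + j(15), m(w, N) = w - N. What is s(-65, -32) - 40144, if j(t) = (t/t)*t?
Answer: -41433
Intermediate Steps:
j(t) = t (j(t) = 1*t = t)
s(K, n) = 11 + 20*K (s(K, n) = -4 + ((9 - 1*(-11))*K + 15) = -4 + ((9 + 11)*K + 15) = -4 + (20*K + 15) = -4 + (15 + 20*K) = 11 + 20*K)
s(-65, -32) - 40144 = (11 + 20*(-65)) - 40144 = (11 - 1300) - 40144 = -1289 - 40144 = -41433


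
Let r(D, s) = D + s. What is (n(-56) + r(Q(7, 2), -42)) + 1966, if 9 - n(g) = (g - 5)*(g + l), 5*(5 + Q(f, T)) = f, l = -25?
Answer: -15058/5 ≈ -3011.6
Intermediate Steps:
Q(f, T) = -5 + f/5
n(g) = 9 - (-25 + g)*(-5 + g) (n(g) = 9 - (g - 5)*(g - 25) = 9 - (-5 + g)*(-25 + g) = 9 - (-25 + g)*(-5 + g))
(n(-56) + r(Q(7, 2), -42)) + 1966 = ((-116 - 1*(-56)² + 30*(-56)) + ((-5 + (⅕)*7) - 42)) + 1966 = ((-116 - 1*3136 - 1680) + ((-5 + 7/5) - 42)) + 1966 = ((-116 - 3136 - 1680) + (-18/5 - 42)) + 1966 = (-4932 - 228/5) + 1966 = -24888/5 + 1966 = -15058/5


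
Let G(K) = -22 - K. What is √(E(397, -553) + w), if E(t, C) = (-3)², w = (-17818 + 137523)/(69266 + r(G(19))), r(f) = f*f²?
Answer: √1694778/69 ≈ 18.867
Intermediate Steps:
r(f) = f³
w = 23941/69 (w = (-17818 + 137523)/(69266 + (-22 - 1*19)³) = 119705/(69266 + (-22 - 19)³) = 119705/(69266 + (-41)³) = 119705/(69266 - 68921) = 119705/345 = 119705*(1/345) = 23941/69 ≈ 346.97)
E(t, C) = 9
√(E(397, -553) + w) = √(9 + 23941/69) = √(24562/69) = √1694778/69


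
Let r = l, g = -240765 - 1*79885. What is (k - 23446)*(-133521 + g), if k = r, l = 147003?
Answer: -56116006247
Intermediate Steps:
g = -320650 (g = -240765 - 79885 = -320650)
r = 147003
k = 147003
(k - 23446)*(-133521 + g) = (147003 - 23446)*(-133521 - 320650) = 123557*(-454171) = -56116006247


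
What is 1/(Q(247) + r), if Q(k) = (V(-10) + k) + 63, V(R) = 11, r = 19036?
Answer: 1/19357 ≈ 5.1661e-5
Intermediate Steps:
Q(k) = 74 + k (Q(k) = (11 + k) + 63 = 74 + k)
1/(Q(247) + r) = 1/((74 + 247) + 19036) = 1/(321 + 19036) = 1/19357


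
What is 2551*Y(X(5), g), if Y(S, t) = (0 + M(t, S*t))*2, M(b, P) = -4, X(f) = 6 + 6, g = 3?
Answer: -20408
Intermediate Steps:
X(f) = 12
Y(S, t) = -8 (Y(S, t) = (0 - 4)*2 = -4*2 = -8)
2551*Y(X(5), g) = 2551*(-8) = -20408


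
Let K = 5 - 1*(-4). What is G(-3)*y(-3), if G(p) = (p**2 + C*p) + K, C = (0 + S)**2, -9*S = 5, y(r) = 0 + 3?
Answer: 461/9 ≈ 51.222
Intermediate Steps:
y(r) = 3
S = -5/9 (S = -1/9*5 = -5/9 ≈ -0.55556)
C = 25/81 (C = (0 - 5/9)**2 = (-5/9)**2 = 25/81 ≈ 0.30864)
K = 9 (K = 5 + 4 = 9)
G(p) = 9 + p**2 + 25*p/81 (G(p) = (p**2 + 25*p/81) + 9 = 9 + p**2 + 25*p/81)
G(-3)*y(-3) = (9 + (-3)**2 + (25/81)*(-3))*3 = (9 + 9 - 25/27)*3 = (461/27)*3 = 461/9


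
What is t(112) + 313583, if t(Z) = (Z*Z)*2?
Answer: 338671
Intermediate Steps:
t(Z) = 2*Z**2 (t(Z) = Z**2*2 = 2*Z**2)
t(112) + 313583 = 2*112**2 + 313583 = 2*12544 + 313583 = 25088 + 313583 = 338671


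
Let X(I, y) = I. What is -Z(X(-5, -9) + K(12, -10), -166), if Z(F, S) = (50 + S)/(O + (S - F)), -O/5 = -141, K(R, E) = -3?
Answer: 116/547 ≈ 0.21207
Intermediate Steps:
O = 705 (O = -5*(-141) = 705)
Z(F, S) = (50 + S)/(705 + S - F) (Z(F, S) = (50 + S)/(705 + (S - F)) = (50 + S)/(705 + S - F))
-Z(X(-5, -9) + K(12, -10), -166) = -(50 - 166)/(705 - 166 - (-5 - 3)) = -(-116)/(705 - 166 - 1*(-8)) = -(-116)/(705 - 166 + 8) = -(-116)/547 = -1*(-116/547) = 116/547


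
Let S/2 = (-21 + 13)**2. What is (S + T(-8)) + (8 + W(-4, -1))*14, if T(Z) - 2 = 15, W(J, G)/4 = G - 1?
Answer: 145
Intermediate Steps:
W(J, G) = -4 + 4*G (W(J, G) = 4*(G - 1) = 4*(-1 + G) = -4 + 4*G)
T(Z) = 17 (T(Z) = 2 + 15 = 17)
S = 128 (S = 2*(-21 + 13)**2 = 2*(-8)**2 = 2*64 = 128)
(S + T(-8)) + (8 + W(-4, -1))*14 = (128 + 17) + (8 + (-4 + 4*(-1)))*14 = 145 + (8 + (-4 - 4))*14 = 145 + (8 - 8)*14 = 145 + 0*14 = 145 + 0 = 145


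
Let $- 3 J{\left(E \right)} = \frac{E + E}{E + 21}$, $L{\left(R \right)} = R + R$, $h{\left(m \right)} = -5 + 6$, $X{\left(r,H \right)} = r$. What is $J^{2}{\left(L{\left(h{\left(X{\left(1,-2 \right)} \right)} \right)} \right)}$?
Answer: $\frac{16}{4761} \approx 0.0033606$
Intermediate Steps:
$h{\left(m \right)} = 1$
$L{\left(R \right)} = 2 R$
$J{\left(E \right)} = - \frac{2 E}{3 \left(21 + E\right)}$ ($J{\left(E \right)} = - \frac{\left(E + E\right) \frac{1}{E + 21}}{3} = - \frac{2 E \frac{1}{21 + E}}{3} = - \frac{2 E}{3 \left(21 + E\right)}$)
$J^{2}{\left(L{\left(h{\left(X{\left(1,-2 \right)} \right)} \right)} \right)} = \left(- \frac{2 \cdot 2 \cdot 1}{63 + 3 \cdot 2 \cdot 1}\right)^{2} = \left(\left(-2\right) 2 \frac{1}{63 + 3 \cdot 2}\right)^{2} = \left(\left(-2\right) 2 \frac{1}{63 + 6}\right)^{2} = \left(\left(-2\right) 2 \cdot \frac{1}{69}\right)^{2} = \left(- \frac{4}{69}\right)^{2} = \frac{16}{4761}$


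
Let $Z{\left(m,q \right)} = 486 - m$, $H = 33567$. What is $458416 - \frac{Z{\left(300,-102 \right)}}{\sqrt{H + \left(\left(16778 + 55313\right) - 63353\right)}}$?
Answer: $458416 - \frac{186 \sqrt{42305}}{42305} \approx 4.5842 \cdot 10^{5}$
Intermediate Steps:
$458416 - \frac{Z{\left(300,-102 \right)}}{\sqrt{H + \left(\left(16778 + 55313\right) - 63353\right)}} = 458416 - \frac{486 - 300}{\sqrt{33567 + \left(\left(16778 + 55313\right) - 63353\right)}} = 458416 - \frac{486 - 300}{\sqrt{33567 + \left(72091 - 63353\right)}} = 458416 - \frac{186}{\sqrt{33567 + 8738}} = 458416 - \frac{186}{\sqrt{42305}} = 458416 - 186 \frac{\sqrt{42305}}{42305} = 458416 - \frac{186 \sqrt{42305}}{42305}$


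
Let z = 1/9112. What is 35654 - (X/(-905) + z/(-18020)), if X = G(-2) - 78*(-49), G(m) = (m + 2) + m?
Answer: 1059758100317301/29719881440 ≈ 35658.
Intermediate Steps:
G(m) = 2 + 2*m (G(m) = (2 + m) + m = 2 + 2*m)
X = 3820 (X = (2 + 2*(-2)) - 78*(-49) = (2 - 4) + 3822 = -2 + 3822 = 3820)
z = 1/9112 ≈ 0.00010975
35654 - (X/(-905) + z/(-18020)) = 35654 - (3820/(-905) + (1/9112)/(-18020)) = 35654 - (3820*(-1/905) + (1/9112)*(-1/18020)) = 35654 - (-764/181 - 1/164198240) = 35654 - 1*(-125447455541/29719881440) = 35654 + 125447455541/29719881440 = 1059758100317301/29719881440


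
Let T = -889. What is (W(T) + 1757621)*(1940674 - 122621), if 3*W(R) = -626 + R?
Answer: 3194530015148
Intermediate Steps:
W(R) = -626/3 + R/3 (W(R) = (-626 + R)/3 = -626/3 + R/3)
(W(T) + 1757621)*(1940674 - 122621) = ((-626/3 + (⅓)*(-889)) + 1757621)*(1940674 - 122621) = ((-626/3 - 889/3) + 1757621)*1818053 = (-505 + 1757621)*1818053 = 1757116*1818053 = 3194530015148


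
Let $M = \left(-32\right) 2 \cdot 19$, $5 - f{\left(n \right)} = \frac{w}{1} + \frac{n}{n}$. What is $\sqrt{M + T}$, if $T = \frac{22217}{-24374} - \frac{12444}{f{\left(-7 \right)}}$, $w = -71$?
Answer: $\frac{i \sqrt{20538224060998}}{121870} \approx 37.186 i$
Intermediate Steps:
$f{\left(n \right)} = 75$ ($f{\left(n \right)} = 5 - \left(- \frac{71}{1} + \frac{n}{n}\right) = 5 - \left(\left(-71\right) 1 + 1\right) = 5 - \left(-71 + 1\right) = 5 - -70 = 5 + 70 = 75$)
$M = -1216$ ($M = \left(-64\right) 19 = -1216$)
$T = - \frac{101658777}{609350}$ ($T = \frac{22217}{-24374} - \frac{12444}{75} = 22217 \left(- \frac{1}{24374}\right) - \frac{4148}{25} = - \frac{22217}{24374} - \frac{4148}{25} = - \frac{101658777}{609350} \approx -166.83$)
$\sqrt{M + T} = \sqrt{-1216 - \frac{101658777}{609350}} = \sqrt{- \frac{842628377}{609350}} = \frac{i \sqrt{20538224060998}}{121870}$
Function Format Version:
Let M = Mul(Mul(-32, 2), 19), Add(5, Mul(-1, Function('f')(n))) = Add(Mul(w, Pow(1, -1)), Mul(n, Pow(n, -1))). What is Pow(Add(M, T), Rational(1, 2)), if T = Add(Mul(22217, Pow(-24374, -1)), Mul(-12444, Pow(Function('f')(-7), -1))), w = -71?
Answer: Mul(Rational(1, 121870), I, Pow(20538224060998, Rational(1, 2))) ≈ Mul(37.186, I)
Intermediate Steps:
Function('f')(n) = 75 (Function('f')(n) = Add(5, Mul(-1, Add(Mul(-71, Pow(1, -1)), Mul(n, Pow(n, -1))))) = Add(5, Mul(-1, Add(Mul(-71, 1), 1))) = Add(5, Mul(-1, Add(-71, 1))) = Add(5, Mul(-1, -70)) = Add(5, 70) = 75)
M = -1216 (M = Mul(-64, 19) = -1216)
T = Rational(-101658777, 609350) (T = Add(Mul(22217, Pow(-24374, -1)), Mul(-12444, Pow(75, -1))) = Add(Mul(22217, Rational(-1, 24374)), Mul(-12444, Rational(1, 75))) = Add(Rational(-22217, 24374), Rational(-4148, 25)) = Rational(-101658777, 609350) ≈ -166.83)
Pow(Add(M, T), Rational(1, 2)) = Pow(Add(-1216, Rational(-101658777, 609350)), Rational(1, 2)) = Pow(Rational(-842628377, 609350), Rational(1, 2)) = Mul(Rational(1, 121870), I, Pow(20538224060998, Rational(1, 2)))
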